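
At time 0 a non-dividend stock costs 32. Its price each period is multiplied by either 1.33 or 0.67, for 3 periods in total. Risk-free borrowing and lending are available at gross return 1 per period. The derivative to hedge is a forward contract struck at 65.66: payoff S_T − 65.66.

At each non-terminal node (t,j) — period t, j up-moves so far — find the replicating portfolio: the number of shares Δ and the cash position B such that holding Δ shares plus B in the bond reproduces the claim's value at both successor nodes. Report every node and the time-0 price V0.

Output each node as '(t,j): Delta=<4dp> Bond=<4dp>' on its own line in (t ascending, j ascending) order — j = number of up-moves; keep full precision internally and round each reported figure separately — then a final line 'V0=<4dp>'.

(0,0): Delta=1.0000 Bond=-65.6600
(1,0): Delta=1.0000 Bond=-65.6600
(1,1): Delta=1.0000 Bond=-65.6600
(2,0): Delta=1.0000 Bond=-65.6600
(2,1): Delta=1.0000 Bond=-65.6600
(2,2): Delta=1.0000 Bond=-65.6600
V0=-33.6600

Since d<R<u, set p* = (R−d)/(u−d) = 0.5000; price each node as the discounted p*-expectation of its children.
Terminal payoffs: V(3,0)=-56.0356, V(3,1)=-46.5548, V(3,2)=-27.7348, V(3,3)=9.6244
  t=2,j=0: stock 14.3648 → up 19.1052 (V=-46.5548), down 9.6244 (V=-56.0356). Price -51.2952; hedge Δ=1.0000, bond B=-65.6600.
  t=2,j=1: stock 28.5152 → up 37.9252 (V=-27.7348), down 19.1052 (V=-46.5548). Price -37.1448; hedge Δ=1.0000, bond B=-65.6600.
  t=2,j=2: stock 56.6048 → up 75.2844 (V=9.6244), down 37.9252 (V=-27.7348). Price -9.0552; hedge Δ=1.0000, bond B=-65.6600.
  t=1,j=0: stock 21.4400 → up 28.5152 (V=-37.1448), down 14.3648 (V=-51.2952). Price -44.2200; hedge Δ=1.0000, bond B=-65.6600.
  t=1,j=1: stock 42.5600 → up 56.6048 (V=-9.0552), down 28.5152 (V=-37.1448). Price -23.1000; hedge Δ=1.0000, bond B=-65.6600.
  t=0,j=0: stock 32.0000 → up 42.5600 (V=-23.1000), down 21.4400 (V=-44.2200). Price -33.6600; hedge Δ=1.0000, bond B=-65.6600.
Each (Δ,B) replicates both successor values, so the strategy is self-financing and V0 is arbitrage-free.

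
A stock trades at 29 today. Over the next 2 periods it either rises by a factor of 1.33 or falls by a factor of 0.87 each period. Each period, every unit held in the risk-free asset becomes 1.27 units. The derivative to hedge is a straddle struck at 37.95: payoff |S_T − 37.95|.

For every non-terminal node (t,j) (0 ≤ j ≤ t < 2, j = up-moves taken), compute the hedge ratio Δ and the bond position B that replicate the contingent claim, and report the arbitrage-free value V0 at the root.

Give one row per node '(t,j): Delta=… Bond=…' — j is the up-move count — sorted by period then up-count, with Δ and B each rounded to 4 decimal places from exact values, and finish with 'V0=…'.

(0,0): Delta=0.3702 Bond=-3.6920
(1,0): Delta=-1.0000 Bond=29.8819
(1,1): Delta=0.5047 Bond=-9.8745
V0=7.0445

No-arbitrage ⇒ martingale measure with p* = (R−d)/(u−d) = 0.8696.
Terminal payoffs: V(2,0)=15.9999, V(2,1)=4.3941, V(2,2)=13.3481
Node (1,0) S=25.2300: V=(p*·4.3941+(1−p*)·15.9999)/1.27=4.6519; Δ=(4.3941−15.9999)/(33.5559−21.9501)=-1.0000; B=V−Δ·S=29.8819
Node (1,1) S=38.5700: V=(p*·13.3481+(1−p*)·4.3941)/1.27=9.5907; Δ=(13.3481−4.3941)/(51.2981−33.5559)=0.5047; B=V−Δ·S=-9.8745
Node (0,0) S=29.0000: V=(p*·9.5907+(1−p*)·4.6519)/1.27=7.0445; Δ=(9.5907−4.6519)/(38.5700−25.2300)=0.3702; B=V−Δ·S=-3.6920
Root portfolio cost Δ·29+B reproduces V0=7.0445.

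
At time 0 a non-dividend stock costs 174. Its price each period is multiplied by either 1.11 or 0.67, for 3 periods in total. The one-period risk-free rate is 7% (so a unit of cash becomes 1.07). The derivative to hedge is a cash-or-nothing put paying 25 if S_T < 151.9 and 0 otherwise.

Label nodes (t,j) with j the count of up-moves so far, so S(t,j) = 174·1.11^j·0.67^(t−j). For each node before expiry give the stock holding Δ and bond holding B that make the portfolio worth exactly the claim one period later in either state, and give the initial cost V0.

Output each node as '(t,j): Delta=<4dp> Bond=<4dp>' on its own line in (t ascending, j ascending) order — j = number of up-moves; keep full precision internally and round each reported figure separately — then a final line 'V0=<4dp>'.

Since d<R<u, set p* = (R−d)/(u−d) = 0.9091; price each node as the discounted p*-expectation of its children.
Terminal payoffs: V(3,0)=25.0000, V(3,1)=25.0000, V(3,2)=25.0000, V(3,3)=0.0000
  t=2,j=0: stock 78.1086 → up 86.7005 (V=25.0000), down 52.3328 (V=25.0000). Price 23.3645; hedge Δ=0.0000, bond B=23.3645.
  t=2,j=1: stock 129.4038 → up 143.6382 (V=25.0000), down 86.7005 (V=25.0000). Price 23.3645; hedge Δ=0.0000, bond B=23.3645.
  t=2,j=2: stock 214.3854 → up 237.9678 (V=0.0000), down 143.6382 (V=25.0000). Price 2.1240; hedge Δ=-0.2650, bond B=58.9422.
  t=1,j=0: stock 116.5800 → up 129.4038 (V=23.3645), down 78.1086 (V=23.3645). Price 21.8360; hedge Δ=0.0000, bond B=21.8360.
  t=1,j=1: stock 193.1400 → up 214.3854 (V=2.1240), down 129.4038 (V=23.3645). Price 3.7897; hedge Δ=-0.2499, bond B=52.0634.
  t=0,j=0: stock 174.0000 → up 193.1400 (V=3.7897), down 116.5800 (V=21.8360). Price 5.0750; hedge Δ=-0.2357, bond B=46.0892.
Root portfolio cost Δ·174+B reproduces V0=5.0750.

(0,0): Delta=-0.2357 Bond=46.0892
(1,0): Delta=0.0000 Bond=21.8360
(1,1): Delta=-0.2499 Bond=52.0634
(2,0): Delta=0.0000 Bond=23.3645
(2,1): Delta=0.0000 Bond=23.3645
(2,2): Delta=-0.2650 Bond=58.9422
V0=5.0750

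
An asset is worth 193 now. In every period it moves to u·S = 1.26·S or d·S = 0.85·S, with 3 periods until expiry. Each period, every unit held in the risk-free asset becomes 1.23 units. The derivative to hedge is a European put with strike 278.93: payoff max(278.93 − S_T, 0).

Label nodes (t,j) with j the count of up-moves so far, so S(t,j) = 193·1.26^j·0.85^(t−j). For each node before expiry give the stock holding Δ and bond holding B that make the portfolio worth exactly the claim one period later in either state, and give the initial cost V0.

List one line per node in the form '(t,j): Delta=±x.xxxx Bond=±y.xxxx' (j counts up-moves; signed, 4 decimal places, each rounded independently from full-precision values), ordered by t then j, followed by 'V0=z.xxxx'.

Since d<R<u, set p* = (R−d)/(u−d) = 0.9268; price each node as the discounted p*-expectation of its children.
At expiry t=3: V(3,0)=160.4039, V(3,1)=103.2325, V(3,2)=18.4842, V(3,3)=0.0000
Node (2,0) S=139.4425: V=(p*·103.2325+(1−p*)·160.4039)/1.23=87.3299; Δ=(103.2325−160.4039)/(175.6976−118.5261)=-1.0000; B=V−Δ·S=226.7724
Node (2,1) S=206.7030: V=(p*·18.4842+(1−p*)·103.2325)/1.23=20.0694; Δ=(18.4842−103.2325)/(260.4458−175.6976)=-1.0000; B=V−Δ·S=226.7724
Node (2,2) S=306.4068: V=(p*·0.0000+(1−p*)·18.4842)/1.23=1.0996; Δ=(0.0000−18.4842)/(386.0726−260.4458)=-0.1471; B=V−Δ·S=46.1831
Node (1,0) S=164.0500: V=(p*·20.0694+(1−p*)·87.3299)/1.23=20.3178; Δ=(20.0694−87.3299)/(206.7030−139.4425)=-1.0000; B=V−Δ·S=184.3678
Node (1,1) S=243.1800: V=(p*·1.0996+(1−p*)·20.0694)/1.23=2.0225; Δ=(1.0996−20.0694)/(306.4068−206.7030)=-0.1903; B=V−Δ·S=48.2902
Node (0,0) S=193.0000: V=(p*·2.0225+(1−p*)·20.3178)/1.23=2.7326; Δ=(2.0225−20.3178)/(243.1800−164.0500)=-0.2312; B=V−Δ·S=47.3553
Self-financing check: at every node Δ·S+B equals the discounted successor values.

(0,0): Delta=-0.2312 Bond=47.3553
(1,0): Delta=-1.0000 Bond=184.3678
(1,1): Delta=-0.1903 Bond=48.2902
(2,0): Delta=-1.0000 Bond=226.7724
(2,1): Delta=-1.0000 Bond=226.7724
(2,2): Delta=-0.1471 Bond=46.1831
V0=2.7326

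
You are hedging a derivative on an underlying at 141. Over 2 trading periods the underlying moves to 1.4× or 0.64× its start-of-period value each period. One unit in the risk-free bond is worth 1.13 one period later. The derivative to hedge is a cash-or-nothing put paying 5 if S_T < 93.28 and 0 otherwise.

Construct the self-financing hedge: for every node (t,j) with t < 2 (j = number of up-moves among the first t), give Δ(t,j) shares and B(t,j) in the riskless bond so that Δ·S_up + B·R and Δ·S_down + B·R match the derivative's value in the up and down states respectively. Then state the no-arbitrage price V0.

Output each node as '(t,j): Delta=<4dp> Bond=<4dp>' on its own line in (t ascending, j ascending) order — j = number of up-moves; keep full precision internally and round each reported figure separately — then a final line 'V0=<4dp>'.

Under the risk-neutral measure, an up-move has probability p* = (R−d)/(u−d) = 0.6447 and values discount at R = 1.13.
Payoff layer (t=2): V(2,0)=5.0000, V(2,1)=0.0000, V(2,2)=0.0000
  t=1,j=0: stock 90.2400 → up 126.3360 (V=0.0000), down 57.7536 (V=5.0000). Price 1.5720; hedge Δ=-0.0729, bond B=8.1509.
  t=1,j=1: stock 197.4000 → up 276.3600 (V=0.0000), down 126.3360 (V=0.0000). Price 0.0000; hedge Δ=0.0000, bond B=0.0000.
  t=0,j=0: stock 141.0000 → up 197.4000 (V=0.0000), down 90.2400 (V=1.5720). Price 0.4942; hedge Δ=-0.0147, bond B=2.5626.
Check: Δ(0,0)·S0 + B(0,0) = 0.4942 = V0.

(0,0): Delta=-0.0147 Bond=2.5626
(1,0): Delta=-0.0729 Bond=8.1509
(1,1): Delta=0.0000 Bond=0.0000
V0=0.4942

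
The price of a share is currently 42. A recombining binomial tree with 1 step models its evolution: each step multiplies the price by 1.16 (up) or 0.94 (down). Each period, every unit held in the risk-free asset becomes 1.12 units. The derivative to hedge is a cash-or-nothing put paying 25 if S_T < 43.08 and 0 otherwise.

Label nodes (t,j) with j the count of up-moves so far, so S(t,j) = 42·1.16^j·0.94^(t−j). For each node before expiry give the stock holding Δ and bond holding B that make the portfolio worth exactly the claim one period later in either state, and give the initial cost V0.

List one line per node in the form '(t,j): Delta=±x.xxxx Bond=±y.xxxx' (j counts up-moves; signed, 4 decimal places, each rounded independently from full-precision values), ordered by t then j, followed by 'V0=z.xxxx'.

Risk-neutral probability p* = (R−d)/(u−d) = (1.12−0.94)/(1.16−0.94) = 0.8182.
Terminal values V(1,·): V(1,0)=25.0000, V(1,1)=0.0000
  t=0,j=0: stock 42.0000 → up 48.7200 (V=0.0000), down 39.4800 (V=25.0000). Price 4.0584; hedge Δ=-2.7056, bond B=117.6948.
The time-0 hedge costs 4.0584, which is the no-arbitrage price.

(0,0): Delta=-2.7056 Bond=117.6948
V0=4.0584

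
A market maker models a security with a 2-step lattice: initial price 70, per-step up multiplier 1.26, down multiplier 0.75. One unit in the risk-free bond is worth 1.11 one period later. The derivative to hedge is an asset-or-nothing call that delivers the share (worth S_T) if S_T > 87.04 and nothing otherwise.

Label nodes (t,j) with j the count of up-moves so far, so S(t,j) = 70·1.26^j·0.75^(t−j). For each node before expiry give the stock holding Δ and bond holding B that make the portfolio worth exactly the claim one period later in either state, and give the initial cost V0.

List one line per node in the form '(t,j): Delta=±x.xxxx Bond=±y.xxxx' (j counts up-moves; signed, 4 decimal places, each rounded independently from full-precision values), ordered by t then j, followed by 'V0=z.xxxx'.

(0,0): Delta=1.9796 Bond=-93.6303
(1,0): Delta=0.0000 Bond=0.0000
(1,1): Delta=2.4706 Bond=-147.2337
V0=44.9426

Since d<R<u, set p* = (R−d)/(u−d) = 0.7059; price each node as the discounted p*-expectation of its children.
Terminal payoffs: V(2,0)=0.0000, V(2,1)=0.0000, V(2,2)=111.1320
Node (1,0) S=52.5000: V=(p*·0.0000+(1−p*)·0.0000)/1.11=0.0000; Δ=(0.0000−0.0000)/(66.1500−39.3750)=0.0000; B=V−Δ·S=0.0000
Node (1,1) S=88.2000: V=(p*·111.1320+(1−p*)·0.0000)/1.11=70.6722; Δ=(111.1320−0.0000)/(111.1320−66.1500)=2.4706; B=V−Δ·S=-147.2337
Node (0,0) S=70.0000: V=(p*·70.6722+(1−p*)·0.0000)/1.11=44.9426; Δ=(70.6722−0.0000)/(88.2000−52.5000)=1.9796; B=V−Δ·S=-93.6303
Each (Δ,B) replicates both successor values, so the strategy is self-financing and V0 is arbitrage-free.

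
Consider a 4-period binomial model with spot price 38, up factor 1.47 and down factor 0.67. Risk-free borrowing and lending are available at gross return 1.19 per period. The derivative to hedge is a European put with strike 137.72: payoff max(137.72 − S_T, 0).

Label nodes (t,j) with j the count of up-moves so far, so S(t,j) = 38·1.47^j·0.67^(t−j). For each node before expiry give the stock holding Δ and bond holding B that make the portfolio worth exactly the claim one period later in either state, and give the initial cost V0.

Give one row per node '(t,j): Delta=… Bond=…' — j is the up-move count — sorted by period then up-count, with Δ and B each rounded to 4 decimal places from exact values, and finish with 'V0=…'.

(0,0): Delta=-0.7871 Bond=64.1210
(1,0): Delta=-1.0000 Bond=81.7252
(1,1): Delta=-0.7348 Bond=73.3848
(2,0): Delta=-1.0000 Bond=97.2530
(2,1): Delta=-1.0000 Bond=97.2530
(2,2): Delta=-0.6697 Bond=81.9837
(3,0): Delta=-1.0000 Bond=115.7311
(3,1): Delta=-1.0000 Bond=115.7311
(3,2): Delta=-1.0000 Bond=115.7311
(3,3): Delta=-0.5887 Bond=87.7765
V0=34.2124

The replicating-portfolio and risk-neutral prices coincide; use p* = (1.19−0.67)/(1.47−0.67) = 0.6500 for the latter.
At expiry t=4: V(4,0)=130.0626, V(4,1)=120.9194, V(4,2)=100.8589, V(4,3)=56.8457, V(4,4)=0.0000
Node (3,0) S=11.4290: V=(p*·120.9194+(1−p*)·130.0626)/1.19=104.3021; Δ=(120.9194−130.0626)/(16.8006−7.6574)=-1.0000; B=V−Δ·S=115.7311
Node (3,1) S=25.0756: V=(p*·100.8589+(1−p*)·120.9194)/1.19=90.6555; Δ=(100.8589−120.9194)/(36.8611−16.8006)=-1.0000; B=V−Δ·S=115.7311
Node (3,2) S=55.0165: V=(p*·56.8457+(1−p*)·100.8589)/1.19=60.7146; Δ=(56.8457−100.8589)/(80.8743−36.8611)=-1.0000; B=V−Δ·S=115.7311
Node (3,3) S=120.7079: V=(p*·0.0000+(1−p*)·56.8457)/1.19=16.7193; Δ=(0.0000−56.8457)/(177.4406−80.8743)=-0.5887; B=V−Δ·S=87.7765
Node (2,0) S=17.0582: V=(p*·90.6555+(1−p*)·104.3021)/1.19=80.1948; Δ=(90.6555−104.3021)/(25.0756−11.4290)=-1.0000; B=V−Δ·S=97.2530
Node (2,1) S=37.4262: V=(p*·60.7146+(1−p*)·90.6555)/1.19=59.8268; Δ=(60.7146−90.6555)/(55.0165−25.0756)=-1.0000; B=V−Δ·S=97.2530
Node (2,2) S=82.1142: V=(p*·16.7193+(1−p*)·60.7146)/1.19=26.9896; Δ=(16.7193−60.7146)/(120.7079−55.0165)=-0.6697; B=V−Δ·S=81.9837
Node (1,0) S=25.4600: V=(p*·59.8268+(1−p*)·80.1948)/1.19=56.2652; Δ=(59.8268−80.1948)/(37.4262−17.0582)=-1.0000; B=V−Δ·S=81.7252
Node (1,1) S=55.8600: V=(p*·26.9896+(1−p*)·59.8268)/1.19=32.3384; Δ=(26.9896−59.8268)/(82.1142−37.4262)=-0.7348; B=V−Δ·S=73.3848
Node (0,0) S=38.0000: V=(p*·32.3384+(1−p*)·56.2652)/1.19=34.2124; Δ=(32.3384−56.2652)/(55.8600−25.4600)=-0.7871; B=V−Δ·S=64.1210
Root portfolio cost Δ·38+B reproduces V0=34.2124.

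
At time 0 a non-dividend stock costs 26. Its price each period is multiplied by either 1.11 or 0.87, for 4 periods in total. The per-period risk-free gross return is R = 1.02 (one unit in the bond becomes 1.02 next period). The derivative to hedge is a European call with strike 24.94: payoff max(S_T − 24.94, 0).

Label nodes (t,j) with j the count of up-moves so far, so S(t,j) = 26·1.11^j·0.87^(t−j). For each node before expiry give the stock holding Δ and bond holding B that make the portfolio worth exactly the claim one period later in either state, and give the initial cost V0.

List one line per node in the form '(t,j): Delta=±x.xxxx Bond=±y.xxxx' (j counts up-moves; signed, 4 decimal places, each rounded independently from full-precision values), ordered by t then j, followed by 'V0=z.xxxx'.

(0,0): Delta=0.7125 Bond=-14.4492
(1,0): Delta=0.4147 Bond=-8.0005
(1,1): Delta=0.8526 Bond=-18.7808
(2,0): Delta=0.0000 Bond=0.0000
(2,1): Delta=0.6097 Bond=-13.0568
(2,2): Delta=0.9669 Bond=-22.8163
(3,0): Delta=0.0000 Bond=0.0000
(3,1): Delta=0.0000 Bond=0.0000
(3,2): Delta=0.8964 Bond=-21.3086
(3,3): Delta=1.0000 Bond=-24.4510
V0=4.0768

The replicating-portfolio and risk-neutral prices coincide; use p* = (1.02−0.87)/(1.11−0.87) = 0.6250 for the latter.
At expiry t=4: V(4,0)=0.0000, V(4,1)=0.0000, V(4,2)=0.0000, V(4,3)=5.9958, V(4,4)=14.5298
Node (3,0) S=17.1211: V=(p*·0.0000+(1−p*)·0.0000)/1.02=0.0000; Δ=(0.0000−0.0000)/(19.0044−14.8953)=0.0000; B=V−Δ·S=0.0000
Node (3,1) S=21.8441: V=(p*·0.0000+(1−p*)·0.0000)/1.02=0.0000; Δ=(0.0000−0.0000)/(24.2470−19.0044)=0.0000; B=V−Δ·S=0.0000
Node (3,2) S=27.8701: V=(p*·5.9958+(1−p*)·0.0000)/1.02=3.6739; Δ=(5.9958−0.0000)/(30.9358−24.2470)=0.8964; B=V−Δ·S=-21.3086
Node (3,3) S=35.5584: V=(p*·14.5298+(1−p*)·5.9958)/1.02=11.1074; Δ=(14.5298−5.9958)/(39.4698−30.9358)=1.0000; B=V−Δ·S=-24.4510
Node (2,0) S=19.6794: V=(p*·0.0000+(1−p*)·0.0000)/1.02=0.0000; Δ=(0.0000−0.0000)/(21.8441−17.1211)=0.0000; B=V−Δ·S=0.0000
Node (2,1) S=25.1082: V=(p*·3.6739+(1−p*)·0.0000)/1.02=2.2512; Δ=(3.6739−0.0000)/(27.8701−21.8441)=0.6097; B=V−Δ·S=-13.0568
Node (2,2) S=32.0346: V=(p*·11.1074+(1−p*)·3.6739)/1.02=8.1567; Δ=(11.1074−3.6739)/(35.5584−27.8701)=0.9669; B=V−Δ·S=-22.8163
Node (1,0) S=22.6200: V=(p*·2.2512+(1−p*)·0.0000)/1.02=1.3794; Δ=(2.2512−0.0000)/(25.1082−19.6794)=0.4147; B=V−Δ·S=-8.0005
Node (1,1) S=28.8600: V=(p*·8.1567+(1−p*)·2.2512)/1.02=5.8256; Δ=(8.1567−2.2512)/(32.0346−25.1082)=0.8526; B=V−Δ·S=-18.7808
Node (0,0) S=26.0000: V=(p*·5.8256+(1−p*)·1.3794)/1.02=4.0768; Δ=(5.8256−1.3794)/(28.8600−22.6200)=0.7125; B=V−Δ·S=-14.4492
The time-0 hedge costs 4.0768, which is the no-arbitrage price.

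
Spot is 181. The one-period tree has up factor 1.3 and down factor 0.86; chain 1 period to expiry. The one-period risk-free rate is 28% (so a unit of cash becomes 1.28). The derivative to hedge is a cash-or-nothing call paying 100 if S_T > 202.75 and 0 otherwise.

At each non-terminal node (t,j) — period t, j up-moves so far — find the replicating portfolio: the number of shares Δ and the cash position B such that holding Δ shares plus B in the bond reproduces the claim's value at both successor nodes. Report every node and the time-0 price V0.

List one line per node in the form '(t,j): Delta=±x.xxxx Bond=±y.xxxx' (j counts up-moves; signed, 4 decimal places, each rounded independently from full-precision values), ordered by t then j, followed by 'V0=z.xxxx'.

No-arbitrage ⇒ martingale measure with p* = (R−d)/(u−d) = 0.9545.
Terminal values V(1,·): V(1,0)=0.0000, V(1,1)=100.0000
  t=0,j=0: stock 181.0000 → up 235.3000 (V=100.0000), down 155.6600 (V=0.0000). Price 74.5739; hedge Δ=1.2557, bond B=-152.6989.
Root portfolio cost Δ·181+B reproduces V0=74.5739.

(0,0): Delta=1.2557 Bond=-152.6989
V0=74.5739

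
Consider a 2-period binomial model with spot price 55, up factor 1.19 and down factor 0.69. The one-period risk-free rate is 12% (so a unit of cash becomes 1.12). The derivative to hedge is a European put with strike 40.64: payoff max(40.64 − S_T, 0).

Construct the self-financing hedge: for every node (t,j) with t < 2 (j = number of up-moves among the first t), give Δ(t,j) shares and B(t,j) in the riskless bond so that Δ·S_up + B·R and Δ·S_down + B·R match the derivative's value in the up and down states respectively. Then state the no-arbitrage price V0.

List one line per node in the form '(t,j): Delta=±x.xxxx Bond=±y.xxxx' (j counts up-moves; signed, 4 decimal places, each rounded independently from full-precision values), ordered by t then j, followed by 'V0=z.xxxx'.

(0,0): Delta=-0.0657 Bond=3.8395
(1,0): Delta=-0.7618 Bond=30.7158
(1,1): Delta=0.0000 Bond=0.0000
V0=0.2259

No-arbitrage ⇒ martingale measure with p* = (R−d)/(u−d) = 0.8600.
Terminal payoffs: V(2,0)=14.4545, V(2,1)=0.0000, V(2,2)=0.0000
(1,0): S=37.9500. Δ = (V_up−V_dn)/(S_up−S_dn) = (0.0000−14.4545)/(45.1605−26.1855) = -0.7618. V = [p*·0.0000 + (1−p*)·14.4545]/1.12 = 1.8068. B = V − Δ·S = 30.7158.
(1,1): S=65.4500. Δ = (V_up−V_dn)/(S_up−S_dn) = (0.0000−0.0000)/(77.8855−45.1605) = 0.0000. V = [p*·0.0000 + (1−p*)·0.0000]/1.12 = 0.0000. B = V − Δ·S = 0.0000.
(0,0): S=55.0000. Δ = (V_up−V_dn)/(S_up−S_dn) = (0.0000−1.8068)/(65.4500−37.9500) = -0.0657. V = [p*·0.0000 + (1−p*)·1.8068]/1.12 = 0.2259. B = V − Δ·S = 3.8395.
Check: Δ(0,0)·S0 + B(0,0) = 0.2259 = V0.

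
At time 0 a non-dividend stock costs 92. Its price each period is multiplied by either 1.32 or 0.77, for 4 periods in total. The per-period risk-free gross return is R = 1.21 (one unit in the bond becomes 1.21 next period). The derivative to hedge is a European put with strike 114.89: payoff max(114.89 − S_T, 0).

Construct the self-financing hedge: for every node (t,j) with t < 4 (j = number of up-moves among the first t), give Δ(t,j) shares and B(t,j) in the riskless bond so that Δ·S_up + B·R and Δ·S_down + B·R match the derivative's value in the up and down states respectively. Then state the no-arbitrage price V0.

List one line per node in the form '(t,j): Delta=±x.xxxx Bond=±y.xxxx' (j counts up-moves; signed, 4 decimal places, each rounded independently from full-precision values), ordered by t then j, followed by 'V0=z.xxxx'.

Risk-neutral probability p* = (R−d)/(u−d) = (1.21−0.77)/(1.32−0.77) = 0.8000.
Terminal payoffs: V(4,0)=82.5492, V(4,1)=59.4486, V(4,2)=19.8477, V(4,3)=0.0000, V(4,4)=0.0000
Node (3,0) S=42.0010: V=(p*·59.4486+(1−p*)·82.5492)/1.21=52.9494; Δ=(59.4486−82.5492)/(55.4414−32.3408)=-1.0000; B=V−Δ·S=94.9504
Node (3,1) S=72.0018: V=(p*·19.8477+(1−p*)·59.4486)/1.21=22.9486; Δ=(19.8477−59.4486)/(95.0423−55.4414)=-1.0000; B=V−Δ·S=94.9504
Node (3,2) S=123.4316: V=(p*·0.0000+(1−p*)·19.8477)/1.21=3.2806; Δ=(0.0000−19.8477)/(162.9297−95.0423)=-0.2924; B=V−Δ·S=39.3673
Node (3,3) S=211.5971: V=(p*·0.0000+(1−p*)·0.0000)/1.21=0.0000; Δ=(0.0000−0.0000)/(279.3081−162.9297)=0.0000; B=V−Δ·S=0.0000
Node (2,0) S=54.5468: V=(p*·22.9486+(1−p*)·52.9494)/1.21=23.9246; Δ=(22.9486−52.9494)/(72.0018−42.0010)=-1.0000; B=V−Δ·S=78.4714
Node (2,1) S=93.5088: V=(p*·3.2806+(1−p*)·22.9486)/1.21=5.9622; Δ=(3.2806−22.9486)/(123.4316−72.0018)=-0.3824; B=V−Δ·S=41.7222
Node (2,2) S=160.3008: V=(p*·0.0000+(1−p*)·3.2806)/1.21=0.5422; Δ=(0.0000−3.2806)/(211.5971−123.4316)=-0.0372; B=V−Δ·S=6.5070
Node (1,0) S=70.8400: V=(p*·5.9622+(1−p*)·23.9246)/1.21=7.8964; Δ=(5.9622−23.9246)/(93.5088−54.5468)=-0.4610; B=V−Δ·S=40.5554
Node (1,1) S=121.4400: V=(p*·0.5422+(1−p*)·5.9622)/1.21=1.3440; Δ=(0.5422−5.9622)/(160.3008−93.5088)=-0.0811; B=V−Δ·S=11.1984
Node (0,0) S=92.0000: V=(p*·1.3440+(1−p*)·7.8964)/1.21=2.1938; Δ=(1.3440−7.8964)/(121.4400−70.8400)=-0.1295; B=V−Δ·S=14.1073
Check: Δ(0,0)·S0 + B(0,0) = 2.1938 = V0.

(0,0): Delta=-0.1295 Bond=14.1073
(1,0): Delta=-0.4610 Bond=40.5554
(1,1): Delta=-0.0811 Bond=11.1984
(2,0): Delta=-1.0000 Bond=78.4714
(2,1): Delta=-0.3824 Bond=41.7222
(2,2): Delta=-0.0372 Bond=6.5070
(3,0): Delta=-1.0000 Bond=94.9504
(3,1): Delta=-1.0000 Bond=94.9504
(3,2): Delta=-0.2924 Bond=39.3673
(3,3): Delta=0.0000 Bond=0.0000
V0=2.1938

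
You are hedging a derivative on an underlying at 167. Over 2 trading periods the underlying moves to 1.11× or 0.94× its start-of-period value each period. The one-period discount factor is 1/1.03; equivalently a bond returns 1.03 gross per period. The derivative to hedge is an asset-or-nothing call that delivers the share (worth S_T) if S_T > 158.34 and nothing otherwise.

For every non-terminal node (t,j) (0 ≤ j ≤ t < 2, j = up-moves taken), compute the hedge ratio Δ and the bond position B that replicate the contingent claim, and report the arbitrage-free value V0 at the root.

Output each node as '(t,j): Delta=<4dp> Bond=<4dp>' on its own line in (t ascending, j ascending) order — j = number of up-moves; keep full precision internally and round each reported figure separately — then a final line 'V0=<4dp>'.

Risk-neutral probability p* = (R−d)/(u−d) = (1.03−0.94)/(1.11−0.94) = 0.5294.
Payoff layer (t=2): V(2,0)=0.0000, V(2,1)=174.2478, V(2,2)=205.7607
(1,0): S=156.9800. Δ = (V_up−V_dn)/(S_up−S_dn) = (174.2478−0.0000)/(174.2478−147.5612) = 6.5294. V = [p*·174.2478 + (1−p*)·0.0000]/1.03 = 89.5620. B = V − Δ·S = -935.4251.
(1,1): S=185.3700. Δ = (V_up−V_dn)/(S_up−S_dn) = (205.7607−174.2478)/(205.7607−174.2478) = 1.0000. V = [p*·205.7607 + (1−p*)·174.2478]/1.03 = 185.3700. B = V − Δ·S = 0.0000.
(0,0): S=167.0000. Δ = (V_up−V_dn)/(S_up−S_dn) = (185.3700−89.5620)/(185.3700−156.9800) = 3.3747. V = [p*·185.3700 + (1−p*)·89.5620]/1.03 = 136.1979. B = V − Δ·S = -427.3787.
Check: Δ(0,0)·S0 + B(0,0) = 136.1979 = V0.

(0,0): Delta=3.3747 Bond=-427.3787
(1,0): Delta=6.5294 Bond=-935.4251
(1,1): Delta=1.0000 Bond=0.0000
V0=136.1979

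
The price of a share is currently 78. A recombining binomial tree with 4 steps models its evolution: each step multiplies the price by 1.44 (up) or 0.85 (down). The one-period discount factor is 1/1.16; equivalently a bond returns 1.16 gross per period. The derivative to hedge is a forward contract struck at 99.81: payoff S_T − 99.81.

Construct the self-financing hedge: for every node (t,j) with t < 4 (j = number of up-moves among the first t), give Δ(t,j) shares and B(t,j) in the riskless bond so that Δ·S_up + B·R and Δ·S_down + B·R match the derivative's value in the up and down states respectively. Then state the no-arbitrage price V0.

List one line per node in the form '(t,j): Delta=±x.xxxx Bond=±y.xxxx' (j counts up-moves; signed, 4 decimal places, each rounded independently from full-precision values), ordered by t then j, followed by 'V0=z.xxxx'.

The replicating-portfolio and risk-neutral prices coincide; use p* = (1.16−0.85)/(1.44−0.85) = 0.5254 for the latter.
Terminal values V(4,·): V(4,0)=-59.0935, V(4,1)=-30.8315, V(4,2)=17.0477, V(4,3)=98.1607, V(4,4)=235.5757
  t=3,j=0: stock 47.9017 → up 68.9785 (V=-30.8315), down 40.7165 (V=-59.0935). Price -38.1414; hedge Δ=1.0000, bond B=-86.0431.
  t=3,j=1: stock 81.1512 → up 116.8577 (V=17.0477), down 68.9785 (V=-30.8315). Price -4.8919; hedge Δ=1.0000, bond B=-86.0431.
  t=3,j=2: stock 137.4797 → up 197.9707 (V=98.1607), down 116.8577 (V=17.0477). Price 51.4366; hedge Δ=1.0000, bond B=-86.0431.
  t=3,j=3: stock 232.9068 → up 335.3857 (V=235.5757), down 197.9707 (V=98.1607). Price 146.8636; hedge Δ=1.0000, bond B=-86.0431.
  t=2,j=0: stock 56.3550 → up 81.1512 (V=-4.8919), down 47.9017 (V=-38.1414). Price -17.8201; hedge Δ=1.0000, bond B=-74.1751.
  t=2,j=1: stock 95.4720 → up 137.4797 (V=51.4366), down 81.1512 (V=-4.8919). Price 21.2969; hedge Δ=1.0000, bond B=-74.1751.
  t=2,j=2: stock 161.7408 → up 232.9068 (V=146.8636), down 137.4797 (V=51.4366). Price 87.5657; hedge Δ=1.0000, bond B=-74.1751.
  t=1,j=0: stock 66.3000 → up 95.4720 (V=21.2969), down 56.3550 (V=-17.8201). Price 2.3560; hedge Δ=1.0000, bond B=-63.9440.
  t=1,j=1: stock 112.3200 → up 161.7408 (V=87.5657), down 95.4720 (V=21.2969). Price 48.3760; hedge Δ=1.0000, bond B=-63.9440.
  t=0,j=0: stock 78.0000 → up 112.3200 (V=48.3760), down 66.3000 (V=2.3560). Price 22.8758; hedge Δ=1.0000, bond B=-55.1242.
Check: Δ(0,0)·S0 + B(0,0) = 22.8758 = V0.

(0,0): Delta=1.0000 Bond=-55.1242
(1,0): Delta=1.0000 Bond=-63.9440
(1,1): Delta=1.0000 Bond=-63.9440
(2,0): Delta=1.0000 Bond=-74.1751
(2,1): Delta=1.0000 Bond=-74.1751
(2,2): Delta=1.0000 Bond=-74.1751
(3,0): Delta=1.0000 Bond=-86.0431
(3,1): Delta=1.0000 Bond=-86.0431
(3,2): Delta=1.0000 Bond=-86.0431
(3,3): Delta=1.0000 Bond=-86.0431
V0=22.8758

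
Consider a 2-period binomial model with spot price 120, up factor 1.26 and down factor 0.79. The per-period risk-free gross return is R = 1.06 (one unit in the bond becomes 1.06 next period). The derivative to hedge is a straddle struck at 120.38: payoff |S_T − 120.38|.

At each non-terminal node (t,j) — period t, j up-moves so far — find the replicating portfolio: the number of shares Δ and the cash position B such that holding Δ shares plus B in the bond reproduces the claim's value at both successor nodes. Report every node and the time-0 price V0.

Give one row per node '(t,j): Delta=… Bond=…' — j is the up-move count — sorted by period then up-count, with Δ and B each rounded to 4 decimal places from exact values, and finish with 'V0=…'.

(0,0): Delta=0.3478 Bond=-13.4018
(1,0): Delta=-1.0000 Bond=113.5660
(1,1): Delta=0.9738 Bond=-108.8518
V0=28.3348

The replicating-portfolio and risk-neutral prices coincide; use p* = (1.06−0.79)/(1.26−0.79) = 0.5745 for the latter.
Terminal payoffs: V(2,0)=45.4880, V(2,1)=0.9320, V(2,2)=70.1320
Node (1,0) S=94.8000: V=(p*·0.9320+(1−p*)·45.4880)/1.06=18.7660; Δ=(0.9320−45.4880)/(119.4480−74.8920)=-1.0000; B=V−Δ·S=113.5660
Node (1,1) S=151.2000: V=(p*·70.1320+(1−p*)·0.9320)/1.06=38.3823; Δ=(70.1320−0.9320)/(190.5120−119.4480)=0.9738; B=V−Δ·S=-108.8518
Node (0,0) S=120.0000: V=(p*·38.3823+(1−p*)·18.7660)/1.06=28.3348; Δ=(38.3823−18.7660)/(151.2000−94.8000)=0.3478; B=V−Δ·S=-13.4018
Root portfolio cost Δ·120+B reproduces V0=28.3348.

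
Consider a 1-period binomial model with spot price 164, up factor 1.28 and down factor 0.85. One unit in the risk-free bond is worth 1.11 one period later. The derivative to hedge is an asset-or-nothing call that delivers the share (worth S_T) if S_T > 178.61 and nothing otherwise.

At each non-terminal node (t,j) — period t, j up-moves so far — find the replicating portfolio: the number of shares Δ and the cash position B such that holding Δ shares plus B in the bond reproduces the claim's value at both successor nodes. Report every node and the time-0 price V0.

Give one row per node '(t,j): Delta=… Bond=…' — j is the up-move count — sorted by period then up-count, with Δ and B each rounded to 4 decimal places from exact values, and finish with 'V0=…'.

(0,0): Delta=2.9767 Bond=-373.8362
V0=114.3499

No-arbitrage ⇒ martingale measure with p* = (R−d)/(u−d) = 0.6047.
Terminal payoffs: V(1,0)=0.0000, V(1,1)=209.9200
Node (0,0) S=164.0000: V=(p*·209.9200+(1−p*)·0.0000)/1.11=114.3499; Δ=(209.9200−0.0000)/(209.9200−139.4000)=2.9767; B=V−Δ·S=-373.8362
Check: Δ(0,0)·S0 + B(0,0) = 114.3499 = V0.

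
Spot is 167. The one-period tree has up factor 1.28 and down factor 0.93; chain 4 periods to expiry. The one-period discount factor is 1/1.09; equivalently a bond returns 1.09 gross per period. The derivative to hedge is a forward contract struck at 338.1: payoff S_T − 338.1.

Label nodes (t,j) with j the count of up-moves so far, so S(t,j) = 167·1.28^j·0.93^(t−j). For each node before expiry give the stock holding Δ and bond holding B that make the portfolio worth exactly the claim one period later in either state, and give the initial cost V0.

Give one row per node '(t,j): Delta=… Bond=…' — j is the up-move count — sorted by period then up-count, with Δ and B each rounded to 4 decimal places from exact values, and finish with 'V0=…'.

(0,0): Delta=1.0000 Bond=-239.5186
(1,0): Delta=1.0000 Bond=-261.0752
(1,1): Delta=1.0000 Bond=-261.0752
(2,0): Delta=1.0000 Bond=-284.5720
(2,1): Delta=1.0000 Bond=-284.5720
(2,2): Delta=1.0000 Bond=-284.5720
(3,0): Delta=1.0000 Bond=-310.1835
(3,1): Delta=1.0000 Bond=-310.1835
(3,2): Delta=1.0000 Bond=-310.1835
(3,3): Delta=1.0000 Bond=-310.1835
V0=-72.5186

No-arbitrage ⇒ martingale measure with p* = (R−d)/(u−d) = 0.4571.
At expiry t=4: V(4,0)=-213.1753, V(4,1)=-166.1606, V(4,2)=-101.4523, V(4,3)=-12.3913, V(4,4)=110.1872
Node (3,0) S=134.3276: V=(p*·-166.1606+(1−p*)·-213.1753)/1.09=-175.8559; Δ=(-166.1606−-213.1753)/(171.9394−124.9247)=1.0000; B=V−Δ·S=-310.1835
Node (3,1) S=184.8810: V=(p*·-101.4523+(1−p*)·-166.1606)/1.09=-125.3025; Δ=(-101.4523−-166.1606)/(236.6477−171.9394)=1.0000; B=V−Δ·S=-310.1835
Node (3,2) S=254.4599: V=(p*·-12.3913+(1−p*)·-101.4523)/1.09=-55.7236; Δ=(-12.3913−-101.4523)/(325.7087−236.6477)=1.0000; B=V−Δ·S=-310.1835
Node (3,3) S=350.2244: V=(p*·110.1872+(1−p*)·-12.3913)/1.09=40.0409; Δ=(110.1872−-12.3913)/(448.2872−325.7087)=1.0000; B=V−Δ·S=-310.1835
Node (2,0) S=144.4383: V=(p*·-125.3025+(1−p*)·-175.8559)/1.09=-140.1337; Δ=(-125.3025−-175.8559)/(184.8810−134.3276)=1.0000; B=V−Δ·S=-284.5720
Node (2,1) S=198.7968: V=(p*·-55.7236+(1−p*)·-125.3025)/1.09=-85.7752; Δ=(-55.7236−-125.3025)/(254.4599−184.8810)=1.0000; B=V−Δ·S=-284.5720
Node (2,2) S=273.6128: V=(p*·40.0409+(1−p*)·-55.7236)/1.09=-10.9592; Δ=(40.0409−-55.7236)/(350.2244−254.4599)=1.0000; B=V−Δ·S=-284.5720
Node (1,0) S=155.3100: V=(p*·-85.7752+(1−p*)·-140.1337)/1.09=-105.7652; Δ=(-85.7752−-140.1337)/(198.7968−144.4383)=1.0000; B=V−Δ·S=-261.0752
Node (1,1) S=213.7600: V=(p*·-10.9592+(1−p*)·-85.7752)/1.09=-47.3152; Δ=(-10.9592−-85.7752)/(273.6128−198.7968)=1.0000; B=V−Δ·S=-261.0752
Node (0,0) S=167.0000: V=(p*·-47.3152+(1−p*)·-105.7652)/1.09=-72.5186; Δ=(-47.3152−-105.7652)/(213.7600−155.3100)=1.0000; B=V−Δ·S=-239.5186
The time-0 hedge costs -72.5186, which is the no-arbitrage price.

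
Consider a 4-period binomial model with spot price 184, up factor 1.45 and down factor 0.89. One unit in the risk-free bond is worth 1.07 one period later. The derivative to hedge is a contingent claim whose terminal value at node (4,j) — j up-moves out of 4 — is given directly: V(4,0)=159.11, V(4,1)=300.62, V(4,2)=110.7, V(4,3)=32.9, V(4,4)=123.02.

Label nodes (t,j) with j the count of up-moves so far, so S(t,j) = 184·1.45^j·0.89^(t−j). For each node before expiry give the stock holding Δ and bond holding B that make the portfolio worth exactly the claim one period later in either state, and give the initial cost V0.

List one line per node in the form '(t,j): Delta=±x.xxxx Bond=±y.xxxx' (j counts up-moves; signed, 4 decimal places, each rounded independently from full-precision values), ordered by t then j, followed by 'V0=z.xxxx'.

(0,0): Delta=-0.4237 Bond=223.1985
(1,0): Delta=-0.2450 Bond=209.5639
(1,1): Delta=-0.6552 Bond=300.5903
(2,0): Delta=0.4005 Bond=130.1457
(2,1): Delta=-1.0815 Bond=422.8630
(2,2): Delta=-0.1028 Bond=107.9210
(3,0): Delta=1.9481 Bond=-61.4858
(3,1): Delta=-1.6048 Bond=563.0441
(3,2): Delta=-0.4035 Bond=219.0154
(3,3): Delta=0.2869 Bond=-103.1088
V0=145.2391

Risk-neutral probability p* = (R−d)/(u−d) = (1.07−0.89)/(1.45−0.89) = 0.3214.
Payoff layer (t=4): V(4,0)=159.1100, V(4,1)=300.6200, V(4,2)=110.7000, V(4,3)=32.9000, V(4,4)=123.0200
(3,0): S=129.7143. Δ = (V_up−V_dn)/(S_up−S_dn) = (300.6200−159.1100)/(188.0857−115.4457) = 1.9481. V = [p*·300.6200 + (1−p*)·159.1100]/1.07 = 191.2106. B = V − Δ·S = -61.4858.
(3,1): S=211.3323. Δ = (V_up−V_dn)/(S_up−S_dn) = (110.7000−300.6200)/(306.4318−188.0857) = -1.6048. V = [p*·110.7000 + (1−p*)·300.6200]/1.07 = 223.9012. B = V − Δ·S = 563.0441.
(3,2): S=344.3054. Δ = (V_up−V_dn)/(S_up−S_dn) = (32.9000−110.7000)/(499.2428−306.4318) = -0.4035. V = [p*·32.9000 + (1−p*)·110.7000]/1.07 = 80.0868. B = V − Δ·S = 219.0154.
(3,3): S=560.9470. Δ = (V_up−V_dn)/(S_up−S_dn) = (123.0200−32.9000)/(813.3732−499.2428) = 0.2869. V = [p*·123.0200 + (1−p*)·32.9000]/1.07 = 57.8198. B = V − Δ·S = -103.1088.
(2,0): S=145.7464. Δ = (V_up−V_dn)/(S_up−S_dn) = (223.9012−191.2106)/(211.3323−129.7143) = 0.4005. V = [p*·223.9012 + (1−p*)·191.2106]/1.07 = 188.5218. B = V − Δ·S = 130.1457.
(2,1): S=237.4520. Δ = (V_up−V_dn)/(S_up−S_dn) = (80.0868−223.9012)/(344.3054−211.3323) = -1.0815. V = [p*·80.0868 + (1−p*)·223.9012]/1.07 = 166.0515. B = V − Δ·S = 422.8630.
(2,2): S=386.8600. Δ = (V_up−V_dn)/(S_up−S_dn) = (57.8198−80.0868)/(560.9470−344.3054) = -0.1028. V = [p*·57.8198 + (1−p*)·80.0868]/1.07 = 68.1584. B = V − Δ·S = 107.9210.
(1,0): S=163.7600. Δ = (V_up−V_dn)/(S_up−S_dn) = (166.0515−188.5218)/(237.4520−145.7464) = -0.2450. V = [p*·166.0515 + (1−p*)·188.5218]/1.07 = 169.4385. B = V − Δ·S = 209.5639.
(1,1): S=266.8000. Δ = (V_up−V_dn)/(S_up−S_dn) = (68.1584−166.0515)/(386.8600−237.4520) = -0.6552. V = [p*·68.1584 + (1−p*)·166.0515]/1.07 = 125.7812. B = V − Δ·S = 300.5903.
(0,0): S=184.0000. Δ = (V_up−V_dn)/(S_up−S_dn) = (125.7812−169.4385)/(266.8000−163.7600) = -0.4237. V = [p*·125.7812 + (1−p*)·169.4385]/1.07 = 145.2391. B = V − Δ·S = 223.1985.
Root portfolio cost Δ·184+B reproduces V0=145.2391.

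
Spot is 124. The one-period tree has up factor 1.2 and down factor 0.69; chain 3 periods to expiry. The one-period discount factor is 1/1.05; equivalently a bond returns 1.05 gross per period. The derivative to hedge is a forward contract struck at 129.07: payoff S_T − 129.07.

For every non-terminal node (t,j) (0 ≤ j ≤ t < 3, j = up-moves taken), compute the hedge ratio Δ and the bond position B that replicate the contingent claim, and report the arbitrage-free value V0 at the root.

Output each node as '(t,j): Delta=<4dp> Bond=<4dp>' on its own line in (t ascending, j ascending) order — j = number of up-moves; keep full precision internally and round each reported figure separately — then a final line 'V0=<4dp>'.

Since d<R<u, set p* = (R−d)/(u−d) = 0.7059; price each node as the discounted p*-expectation of its children.
At expiry t=3: V(3,0)=-88.3349, V(3,1)=-58.2263, V(3,2)=-5.8636, V(3,3)=85.2020
  t=2,j=0: stock 59.0364 → up 70.8437 (V=-58.2263), down 40.7351 (V=-88.3349). Price -63.8874; hedge Δ=1.0000, bond B=-122.9238.
  t=2,j=1: stock 102.6720 → up 123.2064 (V=-5.8636), down 70.8437 (V=-58.2263). Price -20.2518; hedge Δ=1.0000, bond B=-122.9238.
  t=2,j=2: stock 178.5600 → up 214.2720 (V=85.2020), down 123.2064 (V=-5.8636). Price 55.6362; hedge Δ=1.0000, bond B=-122.9238.
  t=1,j=0: stock 85.5600 → up 102.6720 (V=-20.2518), down 59.0364 (V=-63.8874). Price -31.5103; hedge Δ=1.0000, bond B=-117.0703.
  t=1,j=1: stock 148.8000 → up 178.5600 (V=55.6362), down 102.6720 (V=-20.2518). Price 31.7297; hedge Δ=1.0000, bond B=-117.0703.
  t=0,j=0: stock 124.0000 → up 148.8000 (V=31.7297), down 85.5600 (V=-31.5103). Price 12.5045; hedge Δ=1.0000, bond B=-111.4955.
Each (Δ,B) replicates both successor values, so the strategy is self-financing and V0 is arbitrage-free.

(0,0): Delta=1.0000 Bond=-111.4955
(1,0): Delta=1.0000 Bond=-117.0703
(1,1): Delta=1.0000 Bond=-117.0703
(2,0): Delta=1.0000 Bond=-122.9238
(2,1): Delta=1.0000 Bond=-122.9238
(2,2): Delta=1.0000 Bond=-122.9238
V0=12.5045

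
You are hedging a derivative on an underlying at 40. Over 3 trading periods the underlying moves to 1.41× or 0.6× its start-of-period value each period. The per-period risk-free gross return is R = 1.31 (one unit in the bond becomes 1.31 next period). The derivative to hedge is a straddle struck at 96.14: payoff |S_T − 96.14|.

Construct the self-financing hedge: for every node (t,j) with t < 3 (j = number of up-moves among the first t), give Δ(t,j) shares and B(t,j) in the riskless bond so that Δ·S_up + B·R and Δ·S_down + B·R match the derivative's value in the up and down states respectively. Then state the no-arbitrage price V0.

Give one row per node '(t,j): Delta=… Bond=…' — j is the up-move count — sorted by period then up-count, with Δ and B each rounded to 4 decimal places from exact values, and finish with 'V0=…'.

Risk-neutral probability p* = (R−d)/(u−d) = (1.31−0.6)/(1.41−0.6) = 0.8765.
At expiry t=3: V(3,0)=87.5000, V(3,1)=75.8360, V(3,2)=48.4256, V(3,3)=15.9888
  t=2,j=0: stock 14.4000 → up 20.3040 (V=75.8360), down 8.6400 (V=87.5000). Price 58.9893; hedge Δ=-1.0000, bond B=73.3893.
  t=2,j=1: stock 33.8400 → up 47.7144 (V=48.4256), down 20.3040 (V=75.8360). Price 39.5493; hedge Δ=-1.0000, bond B=73.3893.
  t=2,j=2: stock 79.5240 → up 112.1288 (V=15.9888), down 47.7144 (V=48.4256). Price 15.2621; hedge Δ=-0.5036, bond B=55.3075.
  t=1,j=0: stock 24.0000 → up 33.8400 (V=39.5493), down 14.4000 (V=58.9893). Price 32.0224; hedge Δ=-1.0000, bond B=56.0224.
  t=1,j=1: stock 56.4000 → up 79.5240 (V=15.2621), down 33.8400 (V=39.5493). Price 13.9393; hedge Δ=-0.5316, bond B=43.9235.
  t=0,j=0: stock 40.0000 → up 56.4000 (V=13.9393), down 24.0000 (V=32.0224). Price 12.3449; hedge Δ=-0.5581, bond B=34.6696.
Self-financing check: at every node Δ·S+B equals the discounted successor values.

(0,0): Delta=-0.5581 Bond=34.6696
(1,0): Delta=-1.0000 Bond=56.0224
(1,1): Delta=-0.5316 Bond=43.9235
(2,0): Delta=-1.0000 Bond=73.3893
(2,1): Delta=-1.0000 Bond=73.3893
(2,2): Delta=-0.5036 Bond=55.3075
V0=12.3449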